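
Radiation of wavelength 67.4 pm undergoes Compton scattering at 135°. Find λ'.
71.5420 pm

Using the Compton formula: λ' = λ + λ_C(1 − cos θ)

For θ = 135°, cos θ = -√2/2 (exact) ≈ -0.7071, so:
1 − cos 135° = 1 − (-√2/2) ≈ 1.7071

Δλ = λ_C × 1.7071 = 2.4263 × 1.7071 = 4.1420 pm

λ' = 67.4 + 4.1420 = 71.5420 pm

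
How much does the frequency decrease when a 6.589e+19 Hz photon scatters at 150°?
3.286e+19 Hz (decrease)

Convert frequency to wavelength (c = 299792458 m/s):
λ₀ = c/f₀ = 299792458/6.589e+19 = 4.5498931e-12 m = 4.5499 pm

Calculate Compton shift:
Δλ = λ_C(1 - cos(150°)) = 4.5276 pm

Final wavelength:
λ' = λ₀ + Δλ = 4.5499 + 4.5276 = 9.0774 pm

Final frequency:
f' = c/λ' = 299792458/9.0774497e-12 = 3.3026067e+19 Hz

Frequency shift (decrease):
Δf = f₀ - f' = 6.589e+19 - 3.3026067e+19 = 3.286e+19 Hz

(Intermediate values are shown rounded; full precision is carried through to the final answer.)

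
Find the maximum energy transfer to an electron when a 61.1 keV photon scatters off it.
11.7916 keV

Maximum energy transfer occurs at θ = 180° (backscattering).

Initial photon: E₀ = 61.1 keV → λ₀ = 20.2920 pm

Maximum Compton shift (at 180°):
Δλ_max = 2λ_C = 2 × 2.4263 = 4.8526 pm

Final wavelength:
λ' = 20.2920 + 4.8526 = 25.1446 pm

Minimum photon energy (maximum energy to electron):
E'_min = hc/λ' = 49.3084 keV

Maximum electron kinetic energy:
K_max = E₀ - E'_min = 61.1000 - 49.3084 = 11.7916 keV

(Intermediate values are shown rounded; full precision is carried through to the final answer.)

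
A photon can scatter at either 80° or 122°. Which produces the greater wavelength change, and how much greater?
122° produces the larger shift by a factor of 1.851

Calculate both shifts using Δλ = λ_C(1 - cos θ):

For θ₁ = 80°:
Δλ₁ = 2.4263 × (1 - cos(80°))
Δλ₁ = 2.4263 × 0.8264
Δλ₁ = 2.0050 pm

For θ₂ = 122°:
Δλ₂ = 2.4263 × (1 - cos(122°))
Δλ₂ = 2.4263 × 1.5299
Δλ₂ = 3.7121 pm

The 122° angle produces the larger shift.
Ratio: 3.7121/2.0050 = 1.851

(Intermediate values are shown rounded; full precision is carried through to the final answer.)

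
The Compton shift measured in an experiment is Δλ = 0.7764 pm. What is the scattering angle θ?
47.16°

From the Compton formula Δλ = λ_C(1 - cos θ), we can solve for θ:

cos θ = 1 - Δλ/λ_C

Given:
- Δλ = 0.7764 pm
- λ_C = h/(m_e·c) ≈ 2.42631024 pm

cos θ = 1 - 0.7764/2.42631024
cos θ = 1 - 0.319992
cos θ = 0.680008

θ = arccos(0.680008)
θ = 47.16°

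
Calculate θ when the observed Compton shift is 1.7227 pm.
73.14°

From the Compton formula Δλ = λ_C(1 - cos θ), we can solve for θ:

cos θ = 1 - Δλ/λ_C

Given:
- Δλ = 1.7227 pm
- λ_C = h/(m_e·c) ≈ 2.42631024 pm

cos θ = 1 - 1.7227/2.42631024
cos θ = 1 - 0.710008
cos θ = 0.289992

θ = arccos(0.289992)
θ = 73.14°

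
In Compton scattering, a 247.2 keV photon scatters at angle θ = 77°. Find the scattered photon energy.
179.7901 keV

First convert energy to wavelength:
λ = hc/E, with hc ≈ 1239.842 keV·pm (i.e. 1239.842 eV·nm)

For E = 247.2 keV = 247200 eV:
λ = 1239.842 keV·pm / 247.2 keV
λ = 5.0155 pm

Calculate the Compton shift:
Δλ = λ_C(1 - cos(77°)) = 2.4263 × 0.7750
Δλ = 1.8805 pm

Final wavelength:
λ' = 5.0155 + 1.8805 = 6.8961 pm

Final energy:
E' = hc/λ' = 1239.842 / 6.8961 = 179.7901 keV

(Intermediate values are shown rounded; full precision is carried through to the final answer.)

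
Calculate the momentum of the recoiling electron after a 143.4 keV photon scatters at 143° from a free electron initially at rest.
1.2125e-22 kg·m/s

The electron is initially at rest, so by conservation of momentum:
p⃗_e = p⃗₀ − p⃗'  (incident photon momentum minus scattered photon momentum)

Photon momentum magnitudes (p = h/λ = E/c):
λ₀ = hc/E₀ = 8.6460 pm → p₀ = h/λ₀ = 7.6637e-23 kg·m/s
Δλ = λ_C(1 − cos 143°) = 4.3640 pm
λ' = 13.0101 pm → p' = h/λ' = 5.0930e-23 kg·m/s

The scattered photon makes angle θ = 143° with the incident direction, so by the law of cosines:
|p⃗_e|² = p₀² + p'² − 2p₀p'cos θ
|p⃗_e|² = (7.6637e-23)² + (5.0930e-23)² − 2·7.6637e-23·5.0930e-23·cos(143°)
|p⃗_e| = 1.2125e-22 kg·m/s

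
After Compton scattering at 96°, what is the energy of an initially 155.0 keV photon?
116.1019 keV

First convert energy to wavelength:
λ = hc/E, with hc ≈ 1239.842 keV·pm (i.e. 1239.842 eV·nm)

For E = 155.0 keV = 155000 eV:
λ = 1239.842 keV·pm / 155.0 keV
λ = 7.9990 pm

Calculate the Compton shift:
Δλ = λ_C(1 - cos(96°)) = 2.4263 × 1.1045
Δλ = 2.6799 pm

Final wavelength:
λ' = 7.9990 + 2.6799 = 10.6789 pm

Final energy:
E' = hc/λ' = 1239.842 / 10.6789 = 116.1019 keV

(Intermediate values are shown rounded; full precision is carried through to the final answer.)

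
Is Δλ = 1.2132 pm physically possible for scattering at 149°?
No, inconsistent

Calculate the expected shift for θ = 149°:

Δλ_expected = λ_C(1 - cos(149°))
Δλ_expected = 2.4263 × (1 - cos(149°))
Δλ_expected = 2.4263 × 1.8572
Δλ_expected = 4.5061 pm

Given shift: 1.2132 pm
Expected shift: 4.5061 pm
Difference: 3.2929 pm

The values do not match. The given shift corresponds to θ ≈ 60.0°, not 149°.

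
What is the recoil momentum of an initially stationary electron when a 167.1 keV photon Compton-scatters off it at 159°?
1.4174e-22 kg·m/s

The electron is initially at rest, so by conservation of momentum:
p⃗_e = p⃗₀ − p⃗'  (incident photon momentum minus scattered photon momentum)

Photon momentum magnitudes (p = h/λ = E/c):
λ₀ = hc/E₀ = 7.4198 pm → p₀ = h/λ₀ = 8.9303e-23 kg·m/s
Δλ = λ_C(1 − cos 159°) = 4.6915 pm
λ' = 12.1112 pm → p' = h/λ' = 5.4710e-23 kg·m/s

The scattered photon makes angle θ = 159° with the incident direction, so by the law of cosines:
|p⃗_e|² = p₀² + p'² − 2p₀p'cos θ
|p⃗_e|² = (8.9303e-23)² + (5.4710e-23)² − 2·8.9303e-23·5.4710e-23·cos(159°)
|p⃗_e| = 1.4174e-22 kg·m/s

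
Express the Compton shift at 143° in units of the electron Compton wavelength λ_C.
1.7986 λ_C

The Compton shift formula is:
Δλ = λ_C(1 - cos θ)

Dividing both sides by λ_C:
Δλ/λ_C = 1 - cos θ

For θ = 143°:
Δλ/λ_C = 1 - cos(143°)
Δλ/λ_C = 1 - -0.7986
Δλ/λ_C = 1.7986

This means the shift is 1.7986 × λ_C = 4.3640 pm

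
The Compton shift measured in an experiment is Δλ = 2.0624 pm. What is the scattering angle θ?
81.37°

From the Compton formula Δλ = λ_C(1 - cos θ), we can solve for θ:

cos θ = 1 - Δλ/λ_C

Given:
- Δλ = 2.0624 pm
- λ_C = h/(m_e·c) ≈ 2.42631024 pm

cos θ = 1 - 2.0624/2.42631024
cos θ = 1 - 0.850015
cos θ = 0.149985

θ = arccos(0.149985)
θ = 81.37°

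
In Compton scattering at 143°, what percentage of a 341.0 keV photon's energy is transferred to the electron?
0.5455 (or 54.55%)

Calculate initial and final photon energies:

Initial: E₀ = 341.0 keV → λ₀ = 3.6359 pm
Compton shift: Δλ = 4.3640 pm
Final wavelength: λ' = 7.9999 pm
Final energy: E' = 154.9813 keV

Fractional energy loss:
(E₀ - E')/E₀ = (341.0000 - 154.9813)/341.0000
= 186.0187/341.0000
= 0.5455
= 54.55%

(Intermediate values are shown rounded; full precision is carried through to the final answer.)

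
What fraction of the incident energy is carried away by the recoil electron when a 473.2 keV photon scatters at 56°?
0.2899 (or 28.99%)

Calculate initial and final photon energies:

Initial: E₀ = 473.2 keV → λ₀ = 2.6201 pm
Compton shift: Δλ = 1.0695 pm
Final wavelength: λ' = 3.6897 pm
Final energy: E' = 336.0317 keV

Fractional energy loss:
(E₀ - E')/E₀ = (473.2000 - 336.0317)/473.2000
= 137.1683/473.2000
= 0.2899
= 28.99%

(Intermediate values are shown rounded; full precision is carried through to the final answer.)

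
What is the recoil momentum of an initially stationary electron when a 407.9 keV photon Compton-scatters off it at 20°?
7.4624e-23 kg·m/s

The electron is initially at rest, so by conservation of momentum:
p⃗_e = p⃗₀ − p⃗'  (incident photon momentum minus scattered photon momentum)

Photon momentum magnitudes (p = h/λ = E/c):
λ₀ = hc/E₀ = 3.0396 pm → p₀ = h/λ₀ = 2.1799e-22 kg·m/s
Δλ = λ_C(1 − cos 20°) = 0.1463 pm
λ' = 3.1859 pm → p' = h/λ' = 2.0798e-22 kg·m/s

The scattered photon makes angle θ = 20° with the incident direction, so by the law of cosines:
|p⃗_e|² = p₀² + p'² − 2p₀p'cos θ
|p⃗_e|² = (2.1799e-22)² + (2.0798e-22)² − 2·2.1799e-22·2.0798e-22·cos(20°)
|p⃗_e| = 7.4624e-23 kg·m/s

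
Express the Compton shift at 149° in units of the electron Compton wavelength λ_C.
1.8572 λ_C

The Compton shift formula is:
Δλ = λ_C(1 - cos θ)

Dividing both sides by λ_C:
Δλ/λ_C = 1 - cos θ

For θ = 149°:
Δλ/λ_C = 1 - cos(149°)
Δλ/λ_C = 1 - -0.8572
Δλ/λ_C = 1.8572

This means the shift is 1.8572 × λ_C = 4.5061 pm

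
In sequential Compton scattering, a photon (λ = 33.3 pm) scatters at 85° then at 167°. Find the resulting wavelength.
40.3053 pm

Apply Compton shift twice:

First scattering at θ₁ = 85°:
Δλ₁ = λ_C(1 - cos(85°))
Δλ₁ = 2.4263 × 0.9128
Δλ₁ = 2.2148 pm

After first scattering:
λ₁ = 33.3 + 2.2148 = 35.5148 pm

Second scattering at θ₂ = 167°:
Δλ₂ = λ_C(1 - cos(167°))
Δλ₂ = 2.4263 × 1.9744
Δλ₂ = 4.7904 pm

Final wavelength:
λ₂ = 35.5148 + 4.7904 = 40.3053 pm

Total shift: Δλ_total = 2.2148 + 4.7904 = 7.0053 pm

(Intermediate values are shown rounded; full precision is carried through to the final answer.)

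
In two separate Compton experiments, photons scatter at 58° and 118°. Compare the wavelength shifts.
118° produces the larger shift by a factor of 3.126

Calculate both shifts using Δλ = λ_C(1 - cos θ):

For θ₁ = 58°:
Δλ₁ = 2.4263 × (1 - cos(58°))
Δλ₁ = 2.4263 × 0.4701
Δλ₁ = 1.1406 pm

For θ₂ = 118°:
Δλ₂ = 2.4263 × (1 - cos(118°))
Δλ₂ = 2.4263 × 1.4695
Δλ₂ = 3.5654 pm

The 118° angle produces the larger shift.
Ratio: 3.5654/1.1406 = 3.126

(Intermediate values are shown rounded; full precision is carried through to the final answer.)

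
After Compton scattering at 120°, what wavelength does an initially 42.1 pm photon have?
45.7395 pm

Using the Compton formula: λ' = λ + λ_C(1 − cos θ)

For θ = 120°, cos θ = -1/2 (exact) = -0.5000, so:
1 − cos 120° = 1 − (-1/2) = 1.5000

Δλ = λ_C × 1.5000 = 2.4263 × 1.5000 = 3.6395 pm

λ' = 42.1 + 3.6395 = 45.7395 pm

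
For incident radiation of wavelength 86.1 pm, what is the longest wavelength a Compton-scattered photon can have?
90.9526 pm (at θ = 180°)

The Compton shift is Δλ = λ_C(1 − cos θ).

Since cos θ ranges from −1 to 1, the factor (1 − cos θ) ranges from 0 to 2; the maximum shift occurs at θ = 180° (backscattering):
Δλ_max = 2λ_C = 2 × 2.4263 pm = 4.8526 pm

Maximum scattered wavelength:
λ'_max = λ₀ + Δλ_max = 86.1 + 4.8526 = 90.9526 pm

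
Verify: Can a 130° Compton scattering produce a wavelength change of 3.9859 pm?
Yes, consistent

Calculate the expected shift for θ = 130°:

Δλ_expected = λ_C(1 - cos(130°))
Δλ_expected = 2.4263 × (1 - cos(130°))
Δλ_expected = 2.4263 × 1.6428
Δλ_expected = 3.9859 pm

Given shift: 3.9859 pm
Expected shift: 3.9859 pm
Difference: 0.0000 pm

The values match. This is consistent with Compton scattering at the stated angle.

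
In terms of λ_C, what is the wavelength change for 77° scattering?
0.7750 λ_C

The Compton shift formula is:
Δλ = λ_C(1 - cos θ)

Dividing both sides by λ_C:
Δλ/λ_C = 1 - cos θ

For θ = 77°:
Δλ/λ_C = 1 - cos(77°)
Δλ/λ_C = 1 - 0.2250
Δλ/λ_C = 0.7750

This means the shift is 0.7750 × λ_C = 1.8805 pm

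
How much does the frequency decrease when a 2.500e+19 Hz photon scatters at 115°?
5.588e+18 Hz (decrease)

Convert frequency to wavelength (c = 299792458 m/s):
λ₀ = c/f₀ = 299792458/2.500e+19 = 1.1991698e-11 m = 11.9917 pm

Calculate Compton shift:
Δλ = λ_C(1 - cos(115°)) = 3.4517 pm

Final wavelength:
λ' = λ₀ + Δλ = 11.9917 + 3.4517 = 15.4434 pm

Final frequency:
f' = c/λ' = 299792458/1.5443412e-11 = 1.9412321e+19 Hz

Frequency shift (decrease):
Δf = f₀ - f' = 2.500e+19 - 1.9412321e+19 = 5.588e+18 Hz

(Intermediate values are shown rounded; full precision is carried through to the final answer.)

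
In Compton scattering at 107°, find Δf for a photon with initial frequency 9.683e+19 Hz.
4.872e+19 Hz (decrease)

Convert frequency to wavelength (c = 299792458 m/s):
λ₀ = c/f₀ = 299792458/9.683e+19 = 3.0960700e-12 m = 3.0961 pm

Calculate Compton shift:
Δλ = λ_C(1 - cos(107°)) = 3.1357 pm

Final wavelength:
λ' = λ₀ + Δλ = 3.0961 + 3.1357 = 6.2318 pm

Final frequency:
f' = c/λ' = 299792458/6.2317647e-12 = 4.8107153e+19 Hz

Frequency shift (decrease):
Δf = f₀ - f' = 9.683e+19 - 4.8107153e+19 = 4.872e+19 Hz

(Intermediate values are shown rounded; full precision is carried through to the final answer.)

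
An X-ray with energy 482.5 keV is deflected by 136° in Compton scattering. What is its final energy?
183.9181 keV

First convert energy to wavelength:
λ = hc/E, with hc ≈ 1239.842 keV·pm (i.e. 1239.842 eV·nm)

For E = 482.5 keV = 482500 eV:
λ = 1239.842 keV·pm / 482.5 keV
λ = 2.5696 pm

Calculate the Compton shift:
Δλ = λ_C(1 - cos(136°)) = 2.4263 × 1.7193
Δλ = 4.1717 pm

Final wavelength:
λ' = 2.5696 + 4.1717 = 6.7413 pm

Final energy:
E' = hc/λ' = 1239.842 / 6.7413 = 183.9181 keV

(Intermediate values are shown rounded; full precision is carried through to the final answer.)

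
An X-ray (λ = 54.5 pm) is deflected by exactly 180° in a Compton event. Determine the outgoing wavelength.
59.3526 pm

Using the Compton formula: λ' = λ + λ_C(1 − cos θ)

For θ = 180°, cos θ = -1 (exact) = -1.0000, so:
1 − cos 180° = 1 − (-1) = 2.0000

Δλ = λ_C × 2.0000 = 2.4263 × 2.0000 = 4.8526 pm

λ' = 54.5 + 4.8526 = 59.3526 pm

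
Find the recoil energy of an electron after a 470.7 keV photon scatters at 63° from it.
157.5158 keV

By energy conservation: K_e = E_initial - E_final

First find the scattered photon energy:
Initial wavelength: λ = hc/E = 2.6340 pm
Compton shift: Δλ = λ_C(1 - cos(63°)) = 1.3248 pm
Final wavelength: λ' = 2.6340 + 1.3248 = 3.9588 pm
Final photon energy: E' = hc/λ' = 313.1842 keV

Electron kinetic energy:
K_e = E - E' = 470.7000 - 313.1842 = 157.5158 keV

(Intermediate values are shown rounded; full precision is carried through to the final answer.)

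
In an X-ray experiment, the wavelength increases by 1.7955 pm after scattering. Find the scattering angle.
74.93°

From the Compton formula Δλ = λ_C(1 - cos θ), we can solve for θ:

cos θ = 1 - Δλ/λ_C

Given:
- Δλ = 1.7955 pm
- λ_C = h/(m_e·c) ≈ 2.42631024 pm

cos θ = 1 - 1.7955/2.42631024
cos θ = 1 - 0.740013
cos θ = 0.259987

θ = arccos(0.259987)
θ = 74.93°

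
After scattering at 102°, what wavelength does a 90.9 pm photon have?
93.8308 pm

Using the Compton scattering formula:
λ' = λ + Δλ = λ + λ_C(1 - cos θ)

Given:
- Initial wavelength λ = 90.9 pm
- Scattering angle θ = 102°
- Compton wavelength λ_C ≈ 2.4263 pm

Calculate the shift:
Δλ = 2.4263 × (1 - cos(102°))
Δλ = 2.4263 × 1.2079
Δλ = 2.9308 pm

Final wavelength:
λ' = 90.9 + 2.9308 = 93.8308 pm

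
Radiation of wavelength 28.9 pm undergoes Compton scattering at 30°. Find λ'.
29.2251 pm

Using the Compton formula: λ' = λ + λ_C(1 − cos θ)

For θ = 30°, cos θ = √3/2 (exact) ≈ 0.8660, so:
1 − cos 30° = 1 − (√3/2) ≈ 0.1340

Δλ = λ_C × 0.1340 = 2.4263 × 0.1340 = 0.3251 pm

λ' = 28.9 + 0.3251 = 29.2251 pm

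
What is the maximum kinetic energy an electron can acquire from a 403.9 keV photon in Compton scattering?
247.3997 keV

Maximum energy transfer occurs at θ = 180° (backscattering).

Initial photon: E₀ = 403.9 keV → λ₀ = 3.0697 pm

Maximum Compton shift (at 180°):
Δλ_max = 2λ_C = 2 × 2.4263 = 4.8526 pm

Final wavelength:
λ' = 3.0697 + 4.8526 = 7.9223 pm

Minimum photon energy (maximum energy to electron):
E'_min = hc/λ' = 156.5003 keV

Maximum electron kinetic energy:
K_max = E₀ - E'_min = 403.9000 - 156.5003 = 247.3997 keV

(Intermediate values are shown rounded; full precision is carried through to the final answer.)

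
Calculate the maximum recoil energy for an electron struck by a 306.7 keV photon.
167.3159 keV

Maximum energy transfer occurs at θ = 180° (backscattering).

Initial photon: E₀ = 306.7 keV → λ₀ = 4.0425 pm

Maximum Compton shift (at 180°):
Δλ_max = 2λ_C = 2 × 2.4263 = 4.8526 pm

Final wavelength:
λ' = 4.0425 + 4.8526 = 8.8951 pm

Minimum photon energy (maximum energy to electron):
E'_min = hc/λ' = 139.3841 keV

Maximum electron kinetic energy:
K_max = E₀ - E'_min = 306.7000 - 139.3841 = 167.3159 keV

(Intermediate values are shown rounded; full precision is carried through to the final answer.)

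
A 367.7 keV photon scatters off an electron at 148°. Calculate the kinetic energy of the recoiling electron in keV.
209.8754 keV

By energy conservation: K_e = E_initial - E_final

First find the scattered photon energy:
Initial wavelength: λ = hc/E = 3.3719 pm
Compton shift: Δλ = λ_C(1 - cos(148°)) = 4.4839 pm
Final wavelength: λ' = 3.3719 + 4.4839 = 7.8558 pm
Final photon energy: E' = hc/λ' = 157.8246 keV

Electron kinetic energy:
K_e = E - E' = 367.7000 - 157.8246 = 209.8754 keV

(Intermediate values are shown rounded; full precision is carried through to the final answer.)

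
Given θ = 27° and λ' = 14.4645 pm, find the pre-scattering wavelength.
14.2000 pm

From λ' = λ + Δλ, we have λ = λ' - Δλ

First calculate the Compton shift:
Δλ = λ_C(1 - cos θ)
Δλ = 2.4263 × (1 - cos(27°))
Δλ = 2.4263 × 0.1090
Δλ = 0.2645 pm

Initial wavelength:
λ = λ' - Δλ
λ = 14.4645 - 0.2645
λ = 14.2000 pm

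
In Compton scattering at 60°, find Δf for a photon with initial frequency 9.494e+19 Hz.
2.635e+19 Hz (decrease)

Convert frequency to wavelength (c = 299792458 m/s):
λ₀ = c/f₀ = 299792458/9.494e+19 = 3.1577044e-12 m = 3.1577 pm

Calculate Compton shift:
Δλ = λ_C(1 - cos(60°)) = 1.2132 pm

Final wavelength:
λ' = λ₀ + Δλ = 3.1577 + 1.2132 = 4.3709 pm

Final frequency:
f' = c/λ' = 299792458/4.3708595e-12 = 6.8588902e+19 Hz

Frequency shift (decrease):
Δf = f₀ - f' = 9.494e+19 - 6.8588902e+19 = 2.635e+19 Hz

(Intermediate values are shown rounded; full precision is carried through to the final answer.)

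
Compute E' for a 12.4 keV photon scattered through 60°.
12.2514 keV

First convert energy to wavelength:
λ = hc/E, with hc ≈ 1239.842 keV·pm (i.e. 1239.842 eV·nm)

For E = 12.4 keV = 12400 eV:
λ = 1239.842 keV·pm / 12.4 keV
λ = 99.9873 pm

Calculate the Compton shift:
Δλ = λ_C(1 - cos(60°)) = 2.4263 × 0.5000
Δλ = 1.2132 pm

Final wavelength:
λ' = 99.9873 + 1.2132 = 101.2004 pm

Final energy:
E' = hc/λ' = 1239.842 / 101.2004 = 12.2514 keV

(Intermediate values are shown rounded; full precision is carried through to the final answer.)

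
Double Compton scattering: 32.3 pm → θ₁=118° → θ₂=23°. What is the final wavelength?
36.0583 pm

Apply Compton shift twice:

First scattering at θ₁ = 118°:
Δλ₁ = λ_C(1 - cos(118°))
Δλ₁ = 2.4263 × 1.4695
Δλ₁ = 3.5654 pm

After first scattering:
λ₁ = 32.3 + 3.5654 = 35.8654 pm

Second scattering at θ₂ = 23°:
Δλ₂ = λ_C(1 - cos(23°))
Δλ₂ = 2.4263 × 0.0795
Δλ₂ = 0.1929 pm

Final wavelength:
λ₂ = 35.8654 + 0.1929 = 36.0583 pm

Total shift: Δλ_total = 3.5654 + 0.1929 = 3.7583 pm

(Intermediate values are shown rounded; full precision is carried through to the final answer.)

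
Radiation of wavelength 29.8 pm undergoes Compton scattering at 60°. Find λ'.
31.0132 pm

Using the Compton formula: λ' = λ + λ_C(1 − cos θ)

For θ = 60°, cos θ = 1/2 (exact) = 0.5000, so:
1 − cos 60° = 1 − (1/2) = 0.5000

Δλ = λ_C × 0.5000 = 2.4263 × 0.5000 = 1.2132 pm

λ' = 29.8 + 1.2132 = 31.0132 pm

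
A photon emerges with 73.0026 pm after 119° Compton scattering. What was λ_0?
69.4000 pm

From λ' = λ + Δλ, we have λ = λ' - Δλ

First calculate the Compton shift:
Δλ = λ_C(1 - cos θ)
Δλ = 2.4263 × (1 - cos(119°))
Δλ = 2.4263 × 1.4848
Δλ = 3.6026 pm

Initial wavelength:
λ = λ' - Δλ
λ = 73.0026 - 3.6026
λ = 69.4000 pm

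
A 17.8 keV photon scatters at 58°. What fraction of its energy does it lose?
0.0161 (or 1.61%)

Calculate initial and final photon energies:

Initial: E₀ = 17.8 keV → λ₀ = 69.6540 pm
Compton shift: Δλ = 1.1406 pm
Final wavelength: λ' = 70.7946 pm
Final energy: E' = 17.5132 keV

Fractional energy loss:
(E₀ - E')/E₀ = (17.8000 - 17.5132)/17.8000
= 0.2868/17.8000
= 0.0161
= 1.61%

(Intermediate values are shown rounded; full precision is carried through to the final answer.)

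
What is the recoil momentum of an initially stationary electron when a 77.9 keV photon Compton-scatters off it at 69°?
4.5164e-23 kg·m/s

The electron is initially at rest, so by conservation of momentum:
p⃗_e = p⃗₀ − p⃗'  (incident photon momentum minus scattered photon momentum)

Photon momentum magnitudes (p = h/λ = E/c):
λ₀ = hc/E₀ = 15.9158 pm → p₀ = h/λ₀ = 4.1632e-23 kg·m/s
Δλ = λ_C(1 − cos 69°) = 1.5568 pm
λ' = 17.4726 pm → p' = h/λ' = 3.7923e-23 kg·m/s

The scattered photon makes angle θ = 69° with the incident direction, so by the law of cosines:
|p⃗_e|² = p₀² + p'² − 2p₀p'cos θ
|p⃗_e|² = (4.1632e-23)² + (3.7923e-23)² − 2·4.1632e-23·3.7923e-23·cos(69°)
|p⃗_e| = 4.5164e-23 kg·m/s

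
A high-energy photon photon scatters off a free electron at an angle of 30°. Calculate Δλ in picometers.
0.3251 pm

Using the Compton scattering formula:
Δλ = λ_C(1 - cos θ)

where λ_C = h/(m_e·c) ≈ 2.4263 pm is the Compton wavelength of an electron.

For θ = 30°:
cos(30°) = 0.8660
1 - cos(30°) = 0.1340

Δλ = 2.4263 × 0.1340
Δλ = 0.3251 pm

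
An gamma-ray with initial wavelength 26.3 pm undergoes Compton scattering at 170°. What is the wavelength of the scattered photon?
31.1158 pm

Using the Compton scattering formula:
λ' = λ + Δλ = λ + λ_C(1 - cos θ)

Given:
- Initial wavelength λ = 26.3 pm
- Scattering angle θ = 170°
- Compton wavelength λ_C ≈ 2.4263 pm

Calculate the shift:
Δλ = 2.4263 × (1 - cos(170°))
Δλ = 2.4263 × 1.9848
Δλ = 4.8158 pm

Final wavelength:
λ' = 26.3 + 4.8158 = 31.1158 pm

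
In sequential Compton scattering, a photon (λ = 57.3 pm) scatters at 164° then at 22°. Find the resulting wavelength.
62.2353 pm

Apply Compton shift twice:

First scattering at θ₁ = 164°:
Δλ₁ = λ_C(1 - cos(164°))
Δλ₁ = 2.4263 × 1.9613
Δλ₁ = 4.7586 pm

After first scattering:
λ₁ = 57.3 + 4.7586 = 62.0586 pm

Second scattering at θ₂ = 22°:
Δλ₂ = λ_C(1 - cos(22°))
Δλ₂ = 2.4263 × 0.0728
Δλ₂ = 0.1767 pm

Final wavelength:
λ₂ = 62.0586 + 0.1767 = 62.2353 pm

Total shift: Δλ_total = 4.7586 + 0.1767 = 4.9353 pm

(Intermediate values are shown rounded; full precision is carried through to the final answer.)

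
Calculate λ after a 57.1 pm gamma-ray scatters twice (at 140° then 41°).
61.9801 pm

Apply Compton shift twice:

First scattering at θ₁ = 140°:
Δλ₁ = λ_C(1 - cos(140°))
Δλ₁ = 2.4263 × 1.7660
Δλ₁ = 4.2850 pm

After first scattering:
λ₁ = 57.1 + 4.2850 = 61.3850 pm

Second scattering at θ₂ = 41°:
Δλ₂ = λ_C(1 - cos(41°))
Δλ₂ = 2.4263 × 0.2453
Δλ₂ = 0.5952 pm

Final wavelength:
λ₂ = 61.3850 + 0.5952 = 61.9801 pm

Total shift: Δλ_total = 4.2850 + 0.5952 = 4.8801 pm

(Intermediate values are shown rounded; full precision is carried through to the final answer.)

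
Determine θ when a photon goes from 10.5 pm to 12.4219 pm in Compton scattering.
78.00°

First find the wavelength shift:
Δλ = λ' - λ = 12.4219 - 10.5 = 1.9219 pm

Using Δλ = λ_C(1 - cos θ), with λ_C = h/(m_e·c) ≈ 2.42631024 pm:
cos θ = 1 - Δλ/λ_C
cos θ = 1 - 1.9219/2.42631024
cos θ = 0.207892

θ = arccos(0.207892)
θ = 78.00°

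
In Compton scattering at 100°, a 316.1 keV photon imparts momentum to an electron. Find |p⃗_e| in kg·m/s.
2.0943e-22 kg·m/s

The electron is initially at rest, so by conservation of momentum:
p⃗_e = p⃗₀ − p⃗'  (incident photon momentum minus scattered photon momentum)

Photon momentum magnitudes (p = h/λ = E/c):
λ₀ = hc/E₀ = 3.9223 pm → p₀ = h/λ₀ = 1.6893e-22 kg·m/s
Δλ = λ_C(1 − cos 100°) = 2.8476 pm
λ' = 6.7699 pm → p' = h/λ' = 9.7875e-23 kg·m/s

The scattered photon makes angle θ = 100° with the incident direction, so by the law of cosines:
|p⃗_e|² = p₀² + p'² − 2p₀p'cos θ
|p⃗_e|² = (1.6893e-22)² + (9.7875e-23)² − 2·1.6893e-22·9.7875e-23·cos(100°)
|p⃗_e| = 2.0943e-22 kg·m/s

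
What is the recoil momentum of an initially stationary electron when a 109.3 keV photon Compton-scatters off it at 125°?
9.0833e-23 kg·m/s

The electron is initially at rest, so by conservation of momentum:
p⃗_e = p⃗₀ − p⃗'  (incident photon momentum minus scattered photon momentum)

Photon momentum magnitudes (p = h/λ = E/c):
λ₀ = hc/E₀ = 11.3435 pm → p₀ = h/λ₀ = 5.8413e-23 kg·m/s
Δλ = λ_C(1 − cos 125°) = 3.8180 pm
λ' = 15.1615 pm → p' = h/λ' = 4.3703e-23 kg·m/s

The scattered photon makes angle θ = 125° with the incident direction, so by the law of cosines:
|p⃗_e|² = p₀² + p'² − 2p₀p'cos θ
|p⃗_e|² = (5.8413e-23)² + (4.3703e-23)² − 2·5.8413e-23·4.3703e-23·cos(125°)
|p⃗_e| = 9.0833e-23 kg·m/s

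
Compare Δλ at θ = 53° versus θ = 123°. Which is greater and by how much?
123° produces the larger shift by a factor of 3.879

Calculate both shifts using Δλ = λ_C(1 - cos θ):

For θ₁ = 53°:
Δλ₁ = 2.4263 × (1 - cos(53°))
Δλ₁ = 2.4263 × 0.3982
Δλ₁ = 0.9661 pm

For θ₂ = 123°:
Δλ₂ = 2.4263 × (1 - cos(123°))
Δλ₂ = 2.4263 × 1.5446
Δλ₂ = 3.7478 pm

The 123° angle produces the larger shift.
Ratio: 3.7478/0.9661 = 3.879

(Intermediate values are shown rounded; full precision is carried through to the final answer.)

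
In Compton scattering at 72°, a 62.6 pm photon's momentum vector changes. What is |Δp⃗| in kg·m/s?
1.2283e-23 kg·m/s

Photon momentum magnitude is p = h/λ.

Initial momentum:
p₀ = h/λ = 6.6261e-34/6.2600e-11 = 1.0585e-23 kg·m/s

After scattering:
λ' = λ + Δλ = 62.6 + 1.6765 = 64.2765 pm
p' = h/λ' = 6.6261e-34/6.4277e-11 = 1.0309e-23 kg·m/s

Momentum is a vector; the scattered photon's direction makes angle θ = 72° with the incident direction. The magnitude of the vector change Δp⃗ = p⃗₀ − p⃗' is found from the law of cosines:
|Δp⃗|² = p₀² + p'² − 2p₀p'cos θ
|Δp⃗|² = (1.0585e-23)² + (1.0309e-23)² − 2·1.0585e-23·1.0309e-23·cos(72°)
|Δp⃗| = 1.2283e-23 kg·m/s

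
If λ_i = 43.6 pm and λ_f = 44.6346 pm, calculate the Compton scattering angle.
55.00°

First find the wavelength shift:
Δλ = λ' - λ = 44.6346 - 43.6 = 1.0346 pm

Using Δλ = λ_C(1 - cos θ), with λ_C = h/(m_e·c) ≈ 2.42631024 pm:
cos θ = 1 - Δλ/λ_C
cos θ = 1 - 1.0346/2.42631024
cos θ = 0.573591

θ = arccos(0.573591)
θ = 55.00°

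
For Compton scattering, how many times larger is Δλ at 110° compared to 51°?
110° produces the larger shift by a factor of 3.620

Calculate both shifts using Δλ = λ_C(1 - cos θ):

For θ₁ = 51°:
Δλ₁ = 2.4263 × (1 - cos(51°))
Δλ₁ = 2.4263 × 0.3707
Δλ₁ = 0.8994 pm

For θ₂ = 110°:
Δλ₂ = 2.4263 × (1 - cos(110°))
Δλ₂ = 2.4263 × 1.3420
Δλ₂ = 3.2562 pm

The 110° angle produces the larger shift.
Ratio: 3.2562/0.8994 = 3.620

(Intermediate values are shown rounded; full precision is carried through to the final answer.)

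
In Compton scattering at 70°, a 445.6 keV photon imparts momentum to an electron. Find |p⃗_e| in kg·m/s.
2.3443e-22 kg·m/s

The electron is initially at rest, so by conservation of momentum:
p⃗_e = p⃗₀ − p⃗'  (incident photon momentum minus scattered photon momentum)

Photon momentum magnitudes (p = h/λ = E/c):
λ₀ = hc/E₀ = 2.7824 pm → p₀ = h/λ₀ = 2.3814e-22 kg·m/s
Δλ = λ_C(1 − cos 70°) = 1.5965 pm
λ' = 4.3789 pm → p' = h/λ' = 1.5132e-22 kg·m/s

The scattered photon makes angle θ = 70° with the incident direction, so by the law of cosines:
|p⃗_e|² = p₀² + p'² − 2p₀p'cos θ
|p⃗_e|² = (2.3814e-22)² + (1.5132e-22)² − 2·2.3814e-22·1.5132e-22·cos(70°)
|p⃗_e| = 2.3443e-22 kg·m/s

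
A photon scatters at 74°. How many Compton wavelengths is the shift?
0.7244 λ_C

The Compton shift formula is:
Δλ = λ_C(1 - cos θ)

Dividing both sides by λ_C:
Δλ/λ_C = 1 - cos θ

For θ = 74°:
Δλ/λ_C = 1 - cos(74°)
Δλ/λ_C = 1 - 0.2756
Δλ/λ_C = 0.7244

This means the shift is 0.7244 × λ_C = 1.7575 pm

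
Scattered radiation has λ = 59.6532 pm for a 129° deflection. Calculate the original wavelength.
55.7000 pm

From λ' = λ + Δλ, we have λ = λ' - Δλ

First calculate the Compton shift:
Δλ = λ_C(1 - cos θ)
Δλ = 2.4263 × (1 - cos(129°))
Δλ = 2.4263 × 1.6293
Δλ = 3.9532 pm

Initial wavelength:
λ = λ' - Δλ
λ = 59.6532 - 3.9532
λ = 55.7000 pm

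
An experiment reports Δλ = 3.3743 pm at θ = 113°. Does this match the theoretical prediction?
Yes, consistent

Calculate the expected shift for θ = 113°:

Δλ_expected = λ_C(1 - cos(113°))
Δλ_expected = 2.4263 × (1 - cos(113°))
Δλ_expected = 2.4263 × 1.3907
Δλ_expected = 3.3743 pm

Given shift: 3.3743 pm
Expected shift: 3.3743 pm
Difference: 0.0000 pm

The values match. This is consistent with Compton scattering at the stated angle.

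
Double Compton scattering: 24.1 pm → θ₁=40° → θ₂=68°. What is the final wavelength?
26.1850 pm

Apply Compton shift twice:

First scattering at θ₁ = 40°:
Δλ₁ = λ_C(1 - cos(40°))
Δλ₁ = 2.4263 × 0.2340
Δλ₁ = 0.5676 pm

After first scattering:
λ₁ = 24.1 + 0.5676 = 24.6676 pm

Second scattering at θ₂ = 68°:
Δλ₂ = λ_C(1 - cos(68°))
Δλ₂ = 2.4263 × 0.6254
Δλ₂ = 1.5174 pm

Final wavelength:
λ₂ = 24.6676 + 1.5174 = 26.1850 pm

Total shift: Δλ_total = 0.5676 + 1.5174 = 2.0850 pm

(Intermediate values are shown rounded; full precision is carried through to the final answer.)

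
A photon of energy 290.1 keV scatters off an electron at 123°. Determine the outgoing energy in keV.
154.5626 keV

First convert energy to wavelength:
λ = hc/E, with hc ≈ 1239.842 keV·pm (i.e. 1239.842 eV·nm)

For E = 290.1 keV = 290100 eV:
λ = 1239.842 keV·pm / 290.1 keV
λ = 4.2738 pm

Calculate the Compton shift:
Δλ = λ_C(1 - cos(123°)) = 2.4263 × 1.5446
Δλ = 3.7478 pm

Final wavelength:
λ' = 4.2738 + 3.7478 = 8.0216 pm

Final energy:
E' = hc/λ' = 1239.842 / 8.0216 = 154.5626 keV

(Intermediate values are shown rounded; full precision is carried through to the final answer.)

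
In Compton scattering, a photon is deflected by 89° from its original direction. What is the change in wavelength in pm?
2.3840 pm

Using the Compton scattering formula:
Δλ = λ_C(1 - cos θ)

where λ_C = h/(m_e·c) ≈ 2.4263 pm is the Compton wavelength of an electron.

For θ = 89°:
cos(89°) = 0.0175
1 - cos(89°) = 0.9825

Δλ = 2.4263 × 0.9825
Δλ = 2.3840 pm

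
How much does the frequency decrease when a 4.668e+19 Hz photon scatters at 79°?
1.093e+19 Hz (decrease)

Convert frequency to wavelength (c = 299792458 m/s):
λ₀ = c/f₀ = 299792458/4.668e+19 = 6.4222892e-12 m = 6.4223 pm

Calculate Compton shift:
Δλ = λ_C(1 - cos(79°)) = 1.9633 pm

Final wavelength:
λ' = λ₀ + Δλ = 6.4223 + 1.9633 = 8.3856 pm

Final frequency:
f' = c/λ' = 299792458/8.3856376e-12 = 3.5750705e+19 Hz

Frequency shift (decrease):
Δf = f₀ - f' = 4.668e+19 - 3.5750705e+19 = 1.093e+19 Hz

(Intermediate values are shown rounded; full precision is carried through to the final answer.)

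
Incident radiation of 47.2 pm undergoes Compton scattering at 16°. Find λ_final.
47.2940 pm

Using the Compton scattering formula:
λ' = λ + Δλ = λ + λ_C(1 - cos θ)

Given:
- Initial wavelength λ = 47.2 pm
- Scattering angle θ = 16°
- Compton wavelength λ_C ≈ 2.4263 pm

Calculate the shift:
Δλ = 2.4263 × (1 - cos(16°))
Δλ = 2.4263 × 0.0387
Δλ = 0.0940 pm

Final wavelength:
λ' = 47.2 + 0.0940 = 47.2940 pm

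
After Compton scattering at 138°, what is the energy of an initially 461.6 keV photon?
179.2877 keV

First convert energy to wavelength:
λ = hc/E, with hc ≈ 1239.842 keV·pm (i.e. 1239.842 eV·nm)

For E = 461.6 keV = 461600 eV:
λ = 1239.842 keV·pm / 461.6 keV
λ = 2.6860 pm

Calculate the Compton shift:
Δλ = λ_C(1 - cos(138°)) = 2.4263 × 1.7431
Δλ = 4.2294 pm

Final wavelength:
λ' = 2.6860 + 4.2294 = 6.9154 pm

Final energy:
E' = hc/λ' = 1239.842 / 6.9154 = 179.2877 keV

(Intermediate values are shown rounded; full precision is carried through to the final answer.)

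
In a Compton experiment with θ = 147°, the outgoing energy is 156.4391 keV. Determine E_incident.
357.9002 keV

Convert final energy to wavelength (hc ≈ 1239.842 keV·pm):
λ' = hc/E' = 1239.842 / 156.4391 = 7.9254 pm

Calculate the Compton shift:
Δλ = λ_C(1 - cos(147°))
Δλ = 2.4263 × (1 - cos(147°))
Δλ = 4.4612 pm

Initial wavelength:
λ = λ' - Δλ = 7.9254 - 4.4612 = 3.4642 pm

Initial energy:
E = hc/λ = 1239.842 / 3.4642 = 357.9002 keV

(Intermediate values are shown rounded; full precision is carried through to the final answer.)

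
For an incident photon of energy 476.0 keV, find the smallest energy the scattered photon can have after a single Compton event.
166.2582 keV (at θ = 180°)

The scattered photon has minimum energy when its wavelength is maximum, i.e., when the Compton shift Δλ = λ_C(1 − cos θ) is maximum. This occurs at θ = 180° (backscattering), giving Δλ_max = 2λ_C = 4.8526 pm.

Initial wavelength: λ₀ = hc/E₀ = 2.6047 pm
Maximum final wavelength: λ'_max = λ₀ + 2λ_C = 2.6047 + 4.8526 = 7.4573 pm
Minimum final energy: E'_min = hc/λ'_max = 166.2582 keV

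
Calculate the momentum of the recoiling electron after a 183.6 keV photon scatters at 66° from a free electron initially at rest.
9.8558e-23 kg·m/s

The electron is initially at rest, so by conservation of momentum:
p⃗_e = p⃗₀ − p⃗'  (incident photon momentum minus scattered photon momentum)

Photon momentum magnitudes (p = h/λ = E/c):
λ₀ = hc/E₀ = 6.7530 pm → p₀ = h/λ₀ = 9.8121e-23 kg·m/s
Δλ = λ_C(1 − cos 66°) = 1.4394 pm
λ' = 8.1924 pm → p' = h/λ' = 8.0881e-23 kg·m/s

The scattered photon makes angle θ = 66° with the incident direction, so by the law of cosines:
|p⃗_e|² = p₀² + p'² − 2p₀p'cos θ
|p⃗_e|² = (9.8121e-23)² + (8.0881e-23)² − 2·9.8121e-23·8.0881e-23·cos(66°)
|p⃗_e| = 9.8558e-23 kg·m/s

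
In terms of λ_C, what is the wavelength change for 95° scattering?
1.0872 λ_C

The Compton shift formula is:
Δλ = λ_C(1 - cos θ)

Dividing both sides by λ_C:
Δλ/λ_C = 1 - cos θ

For θ = 95°:
Δλ/λ_C = 1 - cos(95°)
Δλ/λ_C = 1 - -0.0872
Δλ/λ_C = 1.0872

This means the shift is 1.0872 × λ_C = 2.6378 pm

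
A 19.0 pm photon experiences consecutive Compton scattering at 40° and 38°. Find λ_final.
20.0820 pm

Apply Compton shift twice:

First scattering at θ₁ = 40°:
Δλ₁ = λ_C(1 - cos(40°))
Δλ₁ = 2.4263 × 0.2340
Δλ₁ = 0.5676 pm

After first scattering:
λ₁ = 19.0 + 0.5676 = 19.5676 pm

Second scattering at θ₂ = 38°:
Δλ₂ = λ_C(1 - cos(38°))
Δλ₂ = 2.4263 × 0.2120
Δλ₂ = 0.5144 pm

Final wavelength:
λ₂ = 19.5676 + 0.5144 = 20.0820 pm

Total shift: Δλ_total = 0.5676 + 0.5144 = 1.0820 pm

(Intermediate values are shown rounded; full precision is carried through to the final answer.)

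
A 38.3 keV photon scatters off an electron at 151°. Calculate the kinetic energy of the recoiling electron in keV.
4.7184 keV

By energy conservation: K_e = E_initial - E_final

First find the scattered photon energy:
Initial wavelength: λ = hc/E = 32.3719 pm
Compton shift: Δλ = λ_C(1 - cos(151°)) = 4.5484 pm
Final wavelength: λ' = 32.3719 + 4.5484 = 36.9203 pm
Final photon energy: E' = hc/λ' = 33.5816 keV

Electron kinetic energy:
K_e = E - E' = 38.3000 - 33.5816 = 4.7184 keV

(Intermediate values are shown rounded; full precision is carried through to the final answer.)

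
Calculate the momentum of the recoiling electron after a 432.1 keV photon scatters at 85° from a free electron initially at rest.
2.5508e-22 kg·m/s

The electron is initially at rest, so by conservation of momentum:
p⃗_e = p⃗₀ − p⃗'  (incident photon momentum minus scattered photon momentum)

Photon momentum magnitudes (p = h/λ = E/c):
λ₀ = hc/E₀ = 2.8693 pm → p₀ = h/λ₀ = 2.3093e-22 kg·m/s
Δλ = λ_C(1 − cos 85°) = 2.2148 pm
λ' = 5.0842 pm → p' = h/λ' = 1.3033e-22 kg·m/s

The scattered photon makes angle θ = 85° with the incident direction, so by the law of cosines:
|p⃗_e|² = p₀² + p'² − 2p₀p'cos θ
|p⃗_e|² = (2.3093e-22)² + (1.3033e-22)² − 2·2.3093e-22·1.3033e-22·cos(85°)
|p⃗_e| = 2.5508e-22 kg·m/s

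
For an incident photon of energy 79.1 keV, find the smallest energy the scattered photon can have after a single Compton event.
60.4006 keV (at θ = 180°)

The scattered photon has minimum energy when its wavelength is maximum, i.e., when the Compton shift Δλ = λ_C(1 − cos θ) is maximum. This occurs at θ = 180° (backscattering), giving Δλ_max = 2λ_C = 4.8526 pm.

Initial wavelength: λ₀ = hc/E₀ = 15.6744 pm
Maximum final wavelength: λ'_max = λ₀ + 2λ_C = 15.6744 + 4.8526 = 20.5270 pm
Minimum final energy: E'_min = hc/λ'_max = 60.4006 keV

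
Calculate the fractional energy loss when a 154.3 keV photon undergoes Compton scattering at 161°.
0.3701 (or 37.01%)

Calculate initial and final photon energies:

Initial: E₀ = 154.3 keV → λ₀ = 8.0353 pm
Compton shift: Δλ = 4.7204 pm
Final wavelength: λ' = 12.7557 pm
Final energy: E' = 97.1991 keV

Fractional energy loss:
(E₀ - E')/E₀ = (154.3000 - 97.1991)/154.3000
= 57.1009/154.3000
= 0.3701
= 37.01%

(Intermediate values are shown rounded; full precision is carried through to the final answer.)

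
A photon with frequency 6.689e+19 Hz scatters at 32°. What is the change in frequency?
5.084e+18 Hz (decrease)

Convert frequency to wavelength (c = 299792458 m/s):
λ₀ = c/f₀ = 299792458/6.689e+19 = 4.4818726e-12 m = 4.4819 pm

Calculate Compton shift:
Δλ = λ_C(1 - cos(32°)) = 0.3687 pm

Final wavelength:
λ' = λ₀ + Δλ = 4.4819 + 0.3687 = 4.8506 pm

Final frequency:
f' = c/λ' = 299792458/4.8505551e-12 = 6.1805805e+19 Hz

Frequency shift (decrease):
Δf = f₀ - f' = 6.689e+19 - 6.1805805e+19 = 5.084e+18 Hz

(Intermediate values are shown rounded; full precision is carried through to the final answer.)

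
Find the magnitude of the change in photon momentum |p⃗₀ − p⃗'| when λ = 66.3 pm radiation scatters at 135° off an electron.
1.7925e-23 kg·m/s

Photon momentum magnitude is p = h/λ.

Initial momentum:
p₀ = h/λ = 6.6261e-34/6.6300e-11 = 9.9941e-24 kg·m/s

After scattering:
λ' = λ + Δλ = 66.3 + 4.1420 = 70.4420 pm
p' = h/λ' = 6.6261e-34/7.0442e-11 = 9.4064e-24 kg·m/s

Momentum is a vector; the scattered photon's direction makes angle θ = 135° with the incident direction. The magnitude of the vector change Δp⃗ = p⃗₀ − p⃗' is found from the law of cosines:
|Δp⃗|² = p₀² + p'² − 2p₀p'cos θ
|Δp⃗|² = (9.9941e-24)² + (9.4064e-24)² − 2·9.9941e-24·9.4064e-24·cos(135°)
|Δp⃗| = 1.7925e-23 kg·m/s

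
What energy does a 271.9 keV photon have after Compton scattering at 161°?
133.5986 keV

First convert energy to wavelength:
λ = hc/E, with hc ≈ 1239.842 keV·pm (i.e. 1239.842 eV·nm)

For E = 271.9 keV = 271900 eV:
λ = 1239.842 keV·pm / 271.9 keV
λ = 4.5599 pm

Calculate the Compton shift:
Δλ = λ_C(1 - cos(161°)) = 2.4263 × 1.9455
Δλ = 4.7204 pm

Final wavelength:
λ' = 4.5599 + 4.7204 = 9.2804 pm

Final energy:
E' = hc/λ' = 1239.842 / 9.2804 = 133.5986 keV

(Intermediate values are shown rounded; full precision is carried through to the final answer.)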